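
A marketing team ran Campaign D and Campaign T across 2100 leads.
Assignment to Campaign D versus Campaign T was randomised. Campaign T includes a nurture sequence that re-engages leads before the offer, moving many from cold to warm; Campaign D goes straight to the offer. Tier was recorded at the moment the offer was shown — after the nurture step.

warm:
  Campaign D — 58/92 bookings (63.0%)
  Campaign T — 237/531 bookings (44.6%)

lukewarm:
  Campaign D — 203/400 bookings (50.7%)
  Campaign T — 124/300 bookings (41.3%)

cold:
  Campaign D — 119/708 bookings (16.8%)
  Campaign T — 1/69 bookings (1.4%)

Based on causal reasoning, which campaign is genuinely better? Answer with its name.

Stratifying would compare campaigns among leads the campaigns themselves sorted into engagement tier groups — a form of selection on an intermediate. The unconditioned pooled rates give the total causal effect.
Pooled: Campaign D 31.7% vs Campaign T 40.2%; Campaign T is higher overall.

Campaign T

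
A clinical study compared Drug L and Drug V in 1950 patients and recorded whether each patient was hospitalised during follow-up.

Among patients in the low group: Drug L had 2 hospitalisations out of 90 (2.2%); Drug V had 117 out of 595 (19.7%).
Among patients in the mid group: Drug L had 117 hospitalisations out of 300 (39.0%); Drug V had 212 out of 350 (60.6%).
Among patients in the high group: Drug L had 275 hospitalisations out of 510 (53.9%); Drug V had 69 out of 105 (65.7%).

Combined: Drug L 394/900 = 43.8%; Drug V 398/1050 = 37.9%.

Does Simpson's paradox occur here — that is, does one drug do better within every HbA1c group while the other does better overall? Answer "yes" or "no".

yes

Within each HbA1c level (low 2.2% vs 19.7%; mid 39.0% vs 60.6%; high 53.9% vs 65.7%), Drug L has the lower rate every time. Pooled: 43.8% vs 37.9% — Drug V has the lower rate overall. The two comparisons disagree.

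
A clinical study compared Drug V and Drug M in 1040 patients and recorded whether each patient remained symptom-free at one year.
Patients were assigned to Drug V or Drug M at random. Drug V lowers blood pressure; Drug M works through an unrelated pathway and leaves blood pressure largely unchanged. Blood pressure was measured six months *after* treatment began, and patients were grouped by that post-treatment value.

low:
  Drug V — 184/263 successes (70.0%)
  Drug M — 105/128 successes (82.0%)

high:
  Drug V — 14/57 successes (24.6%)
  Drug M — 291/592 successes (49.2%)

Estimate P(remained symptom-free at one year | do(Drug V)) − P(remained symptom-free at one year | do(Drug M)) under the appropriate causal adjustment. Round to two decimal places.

+0.07

Drug M is higher inside every blood pressure stratum but Drug V is higher in aggregate. Whether to stratify depends on how blood pressure relates to the drug.
Blood pressure lies on the pathway drug → blood pressure → outcome, so adjusting for it blocks the indirect effect. For the total causal effect of drug, use the unadjusted pooled rates.
The causal difference is the pooled difference: 0.619 − 0.550 = +0.069.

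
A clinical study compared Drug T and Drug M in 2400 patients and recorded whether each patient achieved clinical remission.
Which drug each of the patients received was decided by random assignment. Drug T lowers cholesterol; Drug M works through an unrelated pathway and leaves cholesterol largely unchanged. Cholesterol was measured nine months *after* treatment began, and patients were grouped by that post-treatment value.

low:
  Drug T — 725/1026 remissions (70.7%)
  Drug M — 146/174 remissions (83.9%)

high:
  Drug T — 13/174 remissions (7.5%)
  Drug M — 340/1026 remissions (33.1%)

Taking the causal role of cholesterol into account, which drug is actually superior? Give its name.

Drug T

Cholesterol lies on the pathway drug → cholesterol → outcome, so adjusting for it blocks the indirect effect. For the total causal effect of drug, use the unadjusted pooled rates.
Pooled: Drug T 61.5% vs Drug M 40.5%; Drug T is higher overall.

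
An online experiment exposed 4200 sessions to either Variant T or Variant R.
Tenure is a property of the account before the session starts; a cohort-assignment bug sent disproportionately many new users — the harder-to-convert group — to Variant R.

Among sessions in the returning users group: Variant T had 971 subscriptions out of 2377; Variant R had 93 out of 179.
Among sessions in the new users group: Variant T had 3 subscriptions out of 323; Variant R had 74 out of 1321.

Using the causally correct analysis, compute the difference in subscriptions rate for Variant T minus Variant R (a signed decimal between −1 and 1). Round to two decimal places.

-0.09

Variant R is higher inside every user tenure stratum but Variant T is higher in aggregate. Whether to stratify depends on how user tenure relates to the variant.
Here user tenure is a common cause — it drives both which variant a case falls under and the outcome. The crude comparison mixes populations; the stratum-specific rates are the causally relevant ones.
Adjusting over the population distribution of user tenure: 0.609·(0.408−0.520) + 0.391·(0.009−0.056) = -0.086.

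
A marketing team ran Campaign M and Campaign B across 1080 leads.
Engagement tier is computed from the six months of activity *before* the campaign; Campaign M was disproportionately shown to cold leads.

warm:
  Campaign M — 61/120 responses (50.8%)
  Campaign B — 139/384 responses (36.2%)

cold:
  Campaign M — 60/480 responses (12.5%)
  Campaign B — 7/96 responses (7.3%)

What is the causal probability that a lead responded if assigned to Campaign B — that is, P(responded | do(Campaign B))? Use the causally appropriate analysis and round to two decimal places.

The engagement tier-specific comparison favours Campaign M throughout, but the pooled figures favour Campaign B. The question is whether to condition on engagement tier.
Engagement tier differs across campaigns for reasons unrelated to any effect of the campaign itself, and it separately predicts the outcome — a classic confounder. We must compare within engagement tier levels.
Standardising Campaign B to the population engagement tier mix: 0.467·139/384 + 0.533·7/96 = 0.208.

0.21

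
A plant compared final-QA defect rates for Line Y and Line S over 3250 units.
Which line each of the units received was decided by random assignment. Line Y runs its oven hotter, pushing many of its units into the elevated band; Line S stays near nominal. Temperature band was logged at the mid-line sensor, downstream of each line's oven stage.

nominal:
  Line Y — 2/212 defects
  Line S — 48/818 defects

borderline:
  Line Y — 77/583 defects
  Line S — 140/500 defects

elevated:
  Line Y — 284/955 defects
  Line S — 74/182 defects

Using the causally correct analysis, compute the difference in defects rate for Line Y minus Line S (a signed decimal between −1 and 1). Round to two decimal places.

+0.03

The in-process temperature band-specific comparison favours Line Y throughout, but the pooled figures favour Line S. The question is whether to condition on in-process temperature band.
In-process temperature band lies on the pathway line → in-process temperature band → outcome, so adjusting for it blocks the indirect effect. For the total causal effect of line, use the unadjusted pooled rates.
The causal difference is the pooled difference: 0.207 − 0.175 = +0.033.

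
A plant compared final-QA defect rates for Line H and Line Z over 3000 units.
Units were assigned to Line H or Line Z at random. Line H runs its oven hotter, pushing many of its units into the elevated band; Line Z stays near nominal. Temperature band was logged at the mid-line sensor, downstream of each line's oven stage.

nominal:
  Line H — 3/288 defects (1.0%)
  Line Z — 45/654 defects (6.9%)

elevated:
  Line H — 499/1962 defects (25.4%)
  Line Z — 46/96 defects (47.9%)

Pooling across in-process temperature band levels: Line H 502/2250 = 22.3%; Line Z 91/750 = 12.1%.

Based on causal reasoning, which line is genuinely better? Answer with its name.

Line H is lower inside every in-process temperature band stratum but Line Z is lower in aggregate. Whether to stratify depends on how in-process temperature band relates to the line.
In-process temperature band is downstream of the line. One should not condition on a consequence of treatment, so the overall rates are the right comparison.
Pooled: Line H 22.3% vs Line Z 12.1%; Line Z is lower overall.

Line Z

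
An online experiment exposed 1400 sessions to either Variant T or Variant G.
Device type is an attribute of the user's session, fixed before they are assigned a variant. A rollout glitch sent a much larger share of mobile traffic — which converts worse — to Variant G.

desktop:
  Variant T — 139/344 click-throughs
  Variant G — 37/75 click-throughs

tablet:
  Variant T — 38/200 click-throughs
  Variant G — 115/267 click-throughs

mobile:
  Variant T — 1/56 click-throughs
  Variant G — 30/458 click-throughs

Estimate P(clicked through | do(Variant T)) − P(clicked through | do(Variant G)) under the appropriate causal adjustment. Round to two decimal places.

-0.12

Since device type is a pre-existing factor (not a product of the variant) and it affects the outcome on its own, it is a confounder. The stratified rates, not the pooled rate, identify the causal effect.
Adjusting over the population distribution of device type: 0.299·(0.404−0.493) + 0.334·(0.190−0.431) + 0.367·(0.018−0.066) = -0.125.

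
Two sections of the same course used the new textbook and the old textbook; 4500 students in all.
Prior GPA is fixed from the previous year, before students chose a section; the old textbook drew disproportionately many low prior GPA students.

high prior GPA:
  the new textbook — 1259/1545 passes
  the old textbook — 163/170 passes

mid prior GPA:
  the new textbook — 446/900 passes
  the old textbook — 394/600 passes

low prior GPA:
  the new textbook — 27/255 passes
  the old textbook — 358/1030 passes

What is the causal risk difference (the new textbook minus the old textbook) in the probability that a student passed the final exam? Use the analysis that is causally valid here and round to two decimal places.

-0.18

The prior GPA band-specific comparison favours the old textbook throughout, but the pooled figures favour the new textbook. The question is whether to condition on prior GPA band.
The imbalance in prior GPA band arose from how students were allocated, not from anything the teaching method did; and prior GPA band independently affects the outcome. The pooled gap is confounded — condition on prior GPA band.
Adjusting over the population distribution of prior GPA band: 0.381·(0.815−0.959) + 0.333·(0.496−0.657) + 0.286·(0.106−0.348) = -0.178.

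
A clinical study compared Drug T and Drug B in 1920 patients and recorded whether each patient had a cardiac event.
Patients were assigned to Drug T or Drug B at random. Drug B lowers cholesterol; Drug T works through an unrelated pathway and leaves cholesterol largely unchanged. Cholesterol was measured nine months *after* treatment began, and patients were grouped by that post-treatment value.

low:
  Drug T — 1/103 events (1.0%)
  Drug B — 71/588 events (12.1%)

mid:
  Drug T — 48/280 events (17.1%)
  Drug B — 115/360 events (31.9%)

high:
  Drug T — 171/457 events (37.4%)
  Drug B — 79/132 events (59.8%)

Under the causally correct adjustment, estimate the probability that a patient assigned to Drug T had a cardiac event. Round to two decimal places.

Within every cholesterol level Drug T has the lower rate, yet pooled Drug B does — Simpson's reversal.
Cholesterol is recorded after the drug and is itself shifted by it — it sits on the causal path from drug to outcome. Conditioning on a mediator would strip out part of the effect we want; the pooled comparison gives the total causal effect.
So P(outcome | do(Drug T)) is just the pooled rate for Drug T: 220/840 = 0.262.

0.26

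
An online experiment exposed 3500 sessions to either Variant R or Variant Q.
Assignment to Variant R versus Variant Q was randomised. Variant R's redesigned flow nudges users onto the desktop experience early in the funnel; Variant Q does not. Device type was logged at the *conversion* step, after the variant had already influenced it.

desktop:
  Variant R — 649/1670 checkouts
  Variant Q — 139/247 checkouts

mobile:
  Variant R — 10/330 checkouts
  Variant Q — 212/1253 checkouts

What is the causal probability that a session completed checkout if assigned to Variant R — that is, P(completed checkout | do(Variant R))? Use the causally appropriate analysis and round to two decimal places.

0.33

The stratified and pooled comparisons disagree (Variant Q wins within each device type; Variant R wins overall), so the answer turns on the causal role of device type.
Device type is recorded after the variant and is itself shifted by it — it sits on the causal path from variant to outcome. Conditioning on a mediator would strip out part of the effect we want; the pooled comparison gives the total causal effect.
So P(outcome | do(Variant R)) is just the pooled rate for Variant R: 659/2000 = 0.330.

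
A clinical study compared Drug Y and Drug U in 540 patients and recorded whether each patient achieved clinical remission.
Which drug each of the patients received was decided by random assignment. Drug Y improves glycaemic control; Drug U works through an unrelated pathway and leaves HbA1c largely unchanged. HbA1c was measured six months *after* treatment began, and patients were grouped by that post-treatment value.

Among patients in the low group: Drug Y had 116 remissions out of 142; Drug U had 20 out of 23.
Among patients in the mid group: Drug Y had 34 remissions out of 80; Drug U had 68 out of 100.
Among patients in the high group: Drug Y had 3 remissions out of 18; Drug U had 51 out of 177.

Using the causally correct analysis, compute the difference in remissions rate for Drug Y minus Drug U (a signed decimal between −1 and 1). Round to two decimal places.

+0.17

Stratifying would compare drugs among patients the drugs themselves sorted into HbA1c groups — a form of selection on an intermediate. The unconditioned pooled rates give the total causal effect.
The causal difference is the pooled difference: 0.637 − 0.463 = +0.174.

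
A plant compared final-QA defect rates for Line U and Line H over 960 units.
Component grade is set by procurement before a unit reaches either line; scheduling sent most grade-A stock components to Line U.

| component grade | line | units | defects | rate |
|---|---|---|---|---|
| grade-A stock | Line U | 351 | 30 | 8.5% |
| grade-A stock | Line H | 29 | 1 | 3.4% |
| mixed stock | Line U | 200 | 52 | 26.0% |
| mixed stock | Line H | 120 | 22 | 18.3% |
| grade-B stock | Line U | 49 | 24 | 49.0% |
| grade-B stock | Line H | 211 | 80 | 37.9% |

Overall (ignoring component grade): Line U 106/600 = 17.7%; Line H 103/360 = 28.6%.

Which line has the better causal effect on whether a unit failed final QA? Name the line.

The imbalance in component grade arose from how units were allocated, not from anything the line did; and component grade independently affects the outcome. The pooled gap is confounded — condition on component grade.
Within each level — grade-A stock: 8.5% vs 3.4%; mixed stock: 26.0% vs 18.3%; grade-B stock: 49.0% vs 37.9% — Line H is lower every time.

Line H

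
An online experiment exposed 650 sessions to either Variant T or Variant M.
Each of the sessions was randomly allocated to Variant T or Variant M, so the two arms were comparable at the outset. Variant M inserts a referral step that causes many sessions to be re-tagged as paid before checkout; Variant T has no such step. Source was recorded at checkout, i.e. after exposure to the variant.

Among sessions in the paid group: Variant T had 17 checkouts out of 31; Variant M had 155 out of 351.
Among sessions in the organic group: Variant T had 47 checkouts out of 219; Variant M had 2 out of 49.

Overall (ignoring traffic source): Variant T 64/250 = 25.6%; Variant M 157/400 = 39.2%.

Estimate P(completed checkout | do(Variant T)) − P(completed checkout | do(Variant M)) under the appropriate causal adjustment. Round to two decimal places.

-0.14

Stratifying would compare variants among sessions the variants themselves sorted into traffic source groups — a form of selection on an intermediate. The unconditioned pooled rates give the total causal effect.
The causal difference is the pooled difference: 0.256 − 0.393 = -0.137.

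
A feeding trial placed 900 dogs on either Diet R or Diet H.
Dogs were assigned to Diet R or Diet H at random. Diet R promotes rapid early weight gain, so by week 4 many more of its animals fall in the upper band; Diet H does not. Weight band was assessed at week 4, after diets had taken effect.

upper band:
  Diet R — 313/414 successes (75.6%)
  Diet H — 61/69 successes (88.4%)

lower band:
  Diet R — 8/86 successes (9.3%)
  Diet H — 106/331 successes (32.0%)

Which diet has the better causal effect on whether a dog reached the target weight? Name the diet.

Week-4 weight band lies on the pathway diet → week-4 weight band → outcome, so adjusting for it blocks the indirect effect. For the total causal effect of diet, use the unadjusted pooled rates.
Pooled: Diet R 64.2% vs Diet H 41.8%; Diet R is higher overall.

Diet R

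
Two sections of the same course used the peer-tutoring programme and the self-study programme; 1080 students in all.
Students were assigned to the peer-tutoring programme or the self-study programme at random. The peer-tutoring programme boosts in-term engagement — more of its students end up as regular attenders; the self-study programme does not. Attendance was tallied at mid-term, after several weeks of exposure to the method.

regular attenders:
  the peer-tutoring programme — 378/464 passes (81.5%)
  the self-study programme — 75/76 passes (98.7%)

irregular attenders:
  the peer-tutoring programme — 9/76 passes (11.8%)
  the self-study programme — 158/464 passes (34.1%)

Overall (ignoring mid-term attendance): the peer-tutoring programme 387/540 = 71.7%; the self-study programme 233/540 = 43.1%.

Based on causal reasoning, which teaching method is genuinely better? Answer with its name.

the peer-tutoring programme

the self-study programme is higher inside every mid-term attendance stratum but the peer-tutoring programme is higher in aggregate. Whether to stratify depends on how mid-term attendance relates to the teaching method.
Mid-term attendance is downstream of the teaching method. One should not condition on a consequence of treatment, so the overall rates are the right comparison.
Pooled: the peer-tutoring programme 71.7% vs the self-study programme 43.1%; the peer-tutoring programme is higher overall.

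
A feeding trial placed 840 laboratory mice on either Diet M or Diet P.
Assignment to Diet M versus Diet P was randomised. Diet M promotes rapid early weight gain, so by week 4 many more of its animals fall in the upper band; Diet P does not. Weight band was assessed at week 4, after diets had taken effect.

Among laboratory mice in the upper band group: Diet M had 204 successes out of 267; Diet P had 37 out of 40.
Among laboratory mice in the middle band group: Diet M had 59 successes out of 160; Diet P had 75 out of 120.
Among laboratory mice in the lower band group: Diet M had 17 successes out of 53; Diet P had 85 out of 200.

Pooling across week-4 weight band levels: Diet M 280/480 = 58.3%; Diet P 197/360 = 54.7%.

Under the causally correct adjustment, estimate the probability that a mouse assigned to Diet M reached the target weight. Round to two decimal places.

0.58

The week-4 weight band-specific comparison favours Diet P throughout, but the pooled figures favour Diet M. The question is whether to condition on week-4 weight band.
Week-4 weight band is downstream of the diet. One should not condition on a consequence of treatment, so the overall rates are the right comparison.
So P(outcome | do(Diet M)) is just the pooled rate for Diet M: 280/480 = 0.583.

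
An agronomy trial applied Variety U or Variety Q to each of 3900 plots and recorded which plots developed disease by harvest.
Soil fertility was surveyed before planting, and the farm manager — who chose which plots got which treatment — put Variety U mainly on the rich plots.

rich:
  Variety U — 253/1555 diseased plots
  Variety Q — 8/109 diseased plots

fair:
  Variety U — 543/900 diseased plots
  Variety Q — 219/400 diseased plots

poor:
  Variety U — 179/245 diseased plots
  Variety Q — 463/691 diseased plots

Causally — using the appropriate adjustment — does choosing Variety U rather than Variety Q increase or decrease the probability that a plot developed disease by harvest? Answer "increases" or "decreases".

increases

The stratified and pooled comparisons disagree (Variety Q wins within each soil fertility; Variety U wins overall), so the answer turns on the causal role of soil fertility.
Soil fertility differs across varietys for reasons unrelated to any effect of the variety itself, and it separately predicts the outcome — a classic confounder. We must compare within soil fertility levels.
Within each level — rich: 16.3% vs 7.3%; fair: 60.3% vs 54.8%; poor: 73.1% vs 67.0% — Variety Q is lower every time.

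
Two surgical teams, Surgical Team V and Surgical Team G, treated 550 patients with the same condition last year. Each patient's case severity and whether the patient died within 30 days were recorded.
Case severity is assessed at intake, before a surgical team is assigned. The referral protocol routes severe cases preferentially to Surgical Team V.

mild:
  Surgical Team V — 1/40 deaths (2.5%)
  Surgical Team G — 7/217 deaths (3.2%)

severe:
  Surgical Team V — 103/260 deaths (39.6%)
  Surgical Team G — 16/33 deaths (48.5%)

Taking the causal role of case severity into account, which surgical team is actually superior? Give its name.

Case severity satisfies the back-door criterion: it is not a descendant of the surgical team, and it blocks the spurious path from surgical team to outcome. Adjusting for it (i.e., using the within-case severity rates) gives the causal effect.
Within each level — mild: 2.5% vs 3.2%; severe: 39.6% vs 48.5% — Surgical Team V is lower every time.

Surgical Team V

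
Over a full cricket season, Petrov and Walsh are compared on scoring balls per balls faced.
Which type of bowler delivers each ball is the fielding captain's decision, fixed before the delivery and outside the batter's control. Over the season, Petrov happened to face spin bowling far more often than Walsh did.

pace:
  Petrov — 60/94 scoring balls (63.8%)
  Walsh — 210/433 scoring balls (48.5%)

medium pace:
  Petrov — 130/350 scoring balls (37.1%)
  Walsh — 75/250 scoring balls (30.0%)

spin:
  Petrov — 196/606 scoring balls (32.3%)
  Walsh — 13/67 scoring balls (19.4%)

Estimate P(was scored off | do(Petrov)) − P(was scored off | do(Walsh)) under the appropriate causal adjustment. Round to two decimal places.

The stratified and pooled comparisons disagree (Petrov wins within each bowling type; Walsh wins overall), so the answer turns on the causal role of bowling type.
Bowling type differs across players for reasons unrelated to any effect of the player itself, and it separately predicts the outcome — a classic confounder. We must compare within bowling type levels.
Adjusting over the population distribution of bowling type: 0.293·(0.638−0.485) + 0.333·(0.371−0.300) + 0.374·(0.323−0.194) = +0.117.

+0.12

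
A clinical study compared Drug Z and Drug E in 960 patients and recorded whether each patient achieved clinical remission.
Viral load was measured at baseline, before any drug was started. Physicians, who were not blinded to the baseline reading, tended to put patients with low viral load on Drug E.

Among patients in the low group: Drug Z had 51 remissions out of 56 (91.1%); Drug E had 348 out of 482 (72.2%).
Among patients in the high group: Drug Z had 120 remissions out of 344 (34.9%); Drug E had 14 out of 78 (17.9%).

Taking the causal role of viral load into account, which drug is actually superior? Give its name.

Drug Z

The viral load-specific comparison favours Drug Z throughout, but the pooled figures favour Drug E. The question is whether to condition on viral load.
Since viral load is a pre-existing factor (not a product of the drug) and it affects the outcome on its own, it is a confounder. The stratified rates, not the pooled rate, identify the causal effect.
Within each level — low: 91.1% vs 72.2%; high: 34.9% vs 17.9% — Drug Z is higher every time.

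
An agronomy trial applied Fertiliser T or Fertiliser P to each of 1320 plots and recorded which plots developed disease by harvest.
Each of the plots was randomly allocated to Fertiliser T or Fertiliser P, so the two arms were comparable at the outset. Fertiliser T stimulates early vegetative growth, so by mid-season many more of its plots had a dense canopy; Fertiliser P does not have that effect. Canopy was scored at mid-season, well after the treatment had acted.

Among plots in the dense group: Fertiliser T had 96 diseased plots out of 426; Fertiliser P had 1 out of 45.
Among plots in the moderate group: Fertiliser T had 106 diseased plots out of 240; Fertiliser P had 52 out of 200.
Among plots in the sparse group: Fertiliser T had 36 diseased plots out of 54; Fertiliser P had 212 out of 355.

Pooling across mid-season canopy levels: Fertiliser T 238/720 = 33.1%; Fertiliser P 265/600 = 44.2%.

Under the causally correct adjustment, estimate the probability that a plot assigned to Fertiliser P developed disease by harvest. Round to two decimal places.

0.44

Mid-season canopy lies on the pathway fertiliser → mid-season canopy → outcome, so adjusting for it blocks the indirect effect. For the total causal effect of fertiliser, use the unadjusted pooled rates.
So P(outcome | do(Fertiliser P)) is just the pooled rate for Fertiliser P: 265/600 = 0.442.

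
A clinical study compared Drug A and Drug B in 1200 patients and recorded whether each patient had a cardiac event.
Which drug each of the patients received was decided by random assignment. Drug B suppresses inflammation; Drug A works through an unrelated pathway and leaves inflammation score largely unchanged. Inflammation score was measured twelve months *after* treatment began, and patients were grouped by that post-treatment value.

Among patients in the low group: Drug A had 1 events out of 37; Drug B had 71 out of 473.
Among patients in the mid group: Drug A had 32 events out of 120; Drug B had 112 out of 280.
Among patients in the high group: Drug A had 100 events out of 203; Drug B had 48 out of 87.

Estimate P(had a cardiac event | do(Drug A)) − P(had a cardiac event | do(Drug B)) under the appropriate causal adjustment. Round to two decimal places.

Drug A is lower inside every inflammation score stratum but Drug B is lower in aggregate. Whether to stratify depends on how inflammation score relates to the drug.
Inflammation score here is a post-treatment variable shaped by the drug; conditioning on it would introduce bias rather than remove it. The overall comparison is the causal one.
The causal difference is the pooled difference: 0.369 − 0.275 = +0.094.

+0.09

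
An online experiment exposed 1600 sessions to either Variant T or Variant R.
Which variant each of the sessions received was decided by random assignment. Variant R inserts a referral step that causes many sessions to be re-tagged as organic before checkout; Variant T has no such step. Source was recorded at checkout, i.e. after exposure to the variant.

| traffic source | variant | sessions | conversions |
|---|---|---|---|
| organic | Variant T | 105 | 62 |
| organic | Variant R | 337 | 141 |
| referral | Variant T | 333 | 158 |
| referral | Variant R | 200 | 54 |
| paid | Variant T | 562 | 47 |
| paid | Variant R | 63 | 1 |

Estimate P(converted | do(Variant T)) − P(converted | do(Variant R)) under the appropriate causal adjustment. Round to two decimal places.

-0.06

Because the variant influences traffic source, traffic source is a post-treatment mediator, not a confounder. Stratifying on it would bias the estimate; the causal effect is the crude pooled difference.
The causal difference is the pooled difference: 0.267 − 0.327 = -0.060.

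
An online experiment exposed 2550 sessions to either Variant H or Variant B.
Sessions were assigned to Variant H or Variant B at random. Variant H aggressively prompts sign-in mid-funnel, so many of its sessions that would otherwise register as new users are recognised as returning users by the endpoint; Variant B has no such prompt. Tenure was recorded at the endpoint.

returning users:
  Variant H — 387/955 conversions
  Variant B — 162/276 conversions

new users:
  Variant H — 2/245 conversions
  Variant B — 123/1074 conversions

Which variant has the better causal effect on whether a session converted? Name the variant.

Variant H

Stratifying would compare variants among sessions the variants themselves sorted into user tenure groups — a form of selection on an intermediate. The unconditioned pooled rates give the total causal effect.
Pooled: Variant H 32.4% vs Variant B 21.1%; Variant H is higher overall.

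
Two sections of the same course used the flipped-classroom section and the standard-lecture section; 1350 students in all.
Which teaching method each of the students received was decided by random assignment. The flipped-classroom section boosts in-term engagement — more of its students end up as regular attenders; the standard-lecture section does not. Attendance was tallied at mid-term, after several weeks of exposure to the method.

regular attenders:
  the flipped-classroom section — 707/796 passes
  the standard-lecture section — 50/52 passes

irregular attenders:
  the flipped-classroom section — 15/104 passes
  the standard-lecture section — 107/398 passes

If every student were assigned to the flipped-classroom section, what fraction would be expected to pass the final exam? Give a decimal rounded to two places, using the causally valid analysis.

0.80

Mid-term attendance is downstream of the teaching method. One should not condition on a consequence of treatment, so the overall rates are the right comparison.
So P(outcome | do(the flipped-classroom section)) is just the pooled rate for the flipped-classroom section: 722/900 = 0.802.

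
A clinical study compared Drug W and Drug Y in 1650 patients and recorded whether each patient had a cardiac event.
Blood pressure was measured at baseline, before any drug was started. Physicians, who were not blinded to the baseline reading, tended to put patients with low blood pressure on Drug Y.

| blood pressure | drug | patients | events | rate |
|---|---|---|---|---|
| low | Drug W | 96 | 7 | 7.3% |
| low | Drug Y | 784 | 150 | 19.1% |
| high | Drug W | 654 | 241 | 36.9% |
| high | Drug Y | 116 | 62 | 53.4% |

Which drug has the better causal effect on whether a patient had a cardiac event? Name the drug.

Drug W

Within every blood pressure level Drug W has the lower rate, yet pooled Drug Y does — Simpson's reversal.
Blood pressure satisfies the back-door criterion: it is not a descendant of the drug, and it blocks the spurious path from drug to outcome. Adjusting for it (i.e., using the within-blood pressure rates) gives the causal effect.
Within each level — low: 7.3% vs 19.1%; high: 36.9% vs 53.4% — Drug W is lower every time.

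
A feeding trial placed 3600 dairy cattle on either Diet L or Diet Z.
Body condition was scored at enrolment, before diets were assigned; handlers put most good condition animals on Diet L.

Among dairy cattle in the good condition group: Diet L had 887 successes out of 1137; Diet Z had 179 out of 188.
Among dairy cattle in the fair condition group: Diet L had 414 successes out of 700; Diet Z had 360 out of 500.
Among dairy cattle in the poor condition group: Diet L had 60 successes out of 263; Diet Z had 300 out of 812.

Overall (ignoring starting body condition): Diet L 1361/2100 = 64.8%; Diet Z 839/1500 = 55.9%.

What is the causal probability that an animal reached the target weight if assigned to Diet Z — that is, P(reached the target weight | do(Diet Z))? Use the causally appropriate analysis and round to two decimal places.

Within every starting body condition level Diet Z has the higher rate, yet pooled Diet L does — Simpson's reversal.
Since starting body condition is a pre-existing factor (not a product of the diet) and it affects the outcome on its own, it is a confounder. The stratified rates, not the pooled rate, identify the causal effect.
Standardising Diet Z to the population starting body condition mix: 0.368·179/188 + 0.333·360/500 + 0.299·300/812 = 0.701.

0.70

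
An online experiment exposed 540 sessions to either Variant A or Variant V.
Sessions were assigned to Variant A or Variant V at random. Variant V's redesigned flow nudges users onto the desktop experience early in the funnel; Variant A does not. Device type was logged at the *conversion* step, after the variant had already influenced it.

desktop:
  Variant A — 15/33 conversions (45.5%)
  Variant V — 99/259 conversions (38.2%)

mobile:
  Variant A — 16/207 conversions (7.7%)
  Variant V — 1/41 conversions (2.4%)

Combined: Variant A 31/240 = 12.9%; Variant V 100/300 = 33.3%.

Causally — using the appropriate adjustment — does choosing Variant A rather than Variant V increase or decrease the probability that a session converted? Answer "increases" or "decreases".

decreases

Variant A is higher inside every device type stratum but Variant V is higher in aggregate. Whether to stratify depends on how device type relates to the variant.
Device type is recorded after the variant and is itself shifted by it — it sits on the causal path from variant to outcome. Conditioning on a mediator would strip out part of the effect we want; the pooled comparison gives the total causal effect.
Pooled: Variant A 12.9% vs Variant V 33.3%; Variant V is higher overall.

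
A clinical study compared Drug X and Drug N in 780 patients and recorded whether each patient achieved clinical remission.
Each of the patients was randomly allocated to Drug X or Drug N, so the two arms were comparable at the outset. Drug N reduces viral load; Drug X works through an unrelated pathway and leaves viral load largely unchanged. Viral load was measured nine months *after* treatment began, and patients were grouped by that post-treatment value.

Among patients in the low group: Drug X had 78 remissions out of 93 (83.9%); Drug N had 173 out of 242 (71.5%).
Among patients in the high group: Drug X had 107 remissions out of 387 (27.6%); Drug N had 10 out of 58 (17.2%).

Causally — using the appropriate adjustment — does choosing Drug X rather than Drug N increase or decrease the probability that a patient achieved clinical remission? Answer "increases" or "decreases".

Viral load is recorded after the drug and is itself shifted by it — it sits on the causal path from drug to outcome. Conditioning on a mediator would strip out part of the effect we want; the pooled comparison gives the total causal effect.
Pooled: Drug X 38.5% vs Drug N 61.0%; Drug N is higher overall.

decreases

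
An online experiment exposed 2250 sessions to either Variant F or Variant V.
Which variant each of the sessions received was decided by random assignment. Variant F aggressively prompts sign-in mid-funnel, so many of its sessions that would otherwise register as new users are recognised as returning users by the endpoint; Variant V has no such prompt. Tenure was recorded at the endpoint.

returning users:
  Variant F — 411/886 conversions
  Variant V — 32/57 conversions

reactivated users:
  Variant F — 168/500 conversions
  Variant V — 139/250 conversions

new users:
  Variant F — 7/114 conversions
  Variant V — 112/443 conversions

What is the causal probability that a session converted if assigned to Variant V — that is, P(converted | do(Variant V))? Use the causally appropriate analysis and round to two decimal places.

0.38

Within every user tenure level Variant V has the higher rate, yet pooled Variant F does — Simpson's reversal.
User tenure here is a post-treatment variable shaped by the variant; conditioning on it would introduce bias rather than remove it. The overall comparison is the causal one.
So P(outcome | do(Variant V)) is just the pooled rate for Variant V: 283/750 = 0.377.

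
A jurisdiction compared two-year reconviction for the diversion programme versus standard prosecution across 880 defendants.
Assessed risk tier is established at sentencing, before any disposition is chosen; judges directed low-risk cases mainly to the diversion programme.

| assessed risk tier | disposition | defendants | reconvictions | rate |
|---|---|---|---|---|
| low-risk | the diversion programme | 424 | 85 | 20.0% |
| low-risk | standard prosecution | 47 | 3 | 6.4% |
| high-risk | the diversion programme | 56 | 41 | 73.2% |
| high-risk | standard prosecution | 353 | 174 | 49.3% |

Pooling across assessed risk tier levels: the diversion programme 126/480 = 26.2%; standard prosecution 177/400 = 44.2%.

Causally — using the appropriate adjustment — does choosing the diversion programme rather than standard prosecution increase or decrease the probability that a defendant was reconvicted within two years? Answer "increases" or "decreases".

increases

The stratified and pooled comparisons disagree (standard prosecution wins within each assessed risk tier; the diversion programme wins overall), so the answer turns on the causal role of assessed risk tier.
Nothing the disposition does changes assessed risk tier; the imbalance is an allocation artefact. With assessed risk tier also predicting the outcome, the pooled figure is confounded, and the within-stratum comparison is the causal one.
Within each level — low-risk: 20.0% vs 6.4%; high-risk: 73.2% vs 49.3% — standard prosecution is lower every time.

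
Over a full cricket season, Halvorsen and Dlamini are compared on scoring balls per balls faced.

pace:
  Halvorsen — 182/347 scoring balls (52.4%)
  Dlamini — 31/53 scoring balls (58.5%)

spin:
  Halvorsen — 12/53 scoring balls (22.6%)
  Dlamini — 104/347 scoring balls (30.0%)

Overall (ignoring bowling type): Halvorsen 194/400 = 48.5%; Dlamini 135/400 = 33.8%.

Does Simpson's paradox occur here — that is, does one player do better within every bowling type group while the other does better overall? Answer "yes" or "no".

Within each bowling type level (pace 52.4% vs 58.5%; spin 22.6% vs 30.0%), Dlamini has the higher rate every time. Pooled: 48.5% vs 33.8% — Halvorsen has the higher rate overall. The two comparisons disagree.

yes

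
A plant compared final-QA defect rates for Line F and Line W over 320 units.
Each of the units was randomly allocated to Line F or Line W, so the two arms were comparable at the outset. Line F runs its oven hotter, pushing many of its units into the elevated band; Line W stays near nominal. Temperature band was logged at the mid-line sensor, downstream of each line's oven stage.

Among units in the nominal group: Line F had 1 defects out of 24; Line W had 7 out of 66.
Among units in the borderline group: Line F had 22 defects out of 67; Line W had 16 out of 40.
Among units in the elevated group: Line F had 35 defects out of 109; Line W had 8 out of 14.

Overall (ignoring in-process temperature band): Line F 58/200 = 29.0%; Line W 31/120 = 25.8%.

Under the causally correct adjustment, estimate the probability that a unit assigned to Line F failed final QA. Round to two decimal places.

0.29

Because the line influences in-process temperature band, in-process temperature band is a post-treatment mediator, not a confounder. Stratifying on it would bias the estimate; the causal effect is the crude pooled difference.
So P(outcome | do(Line F)) is just the pooled rate for Line F: 58/200 = 0.290.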